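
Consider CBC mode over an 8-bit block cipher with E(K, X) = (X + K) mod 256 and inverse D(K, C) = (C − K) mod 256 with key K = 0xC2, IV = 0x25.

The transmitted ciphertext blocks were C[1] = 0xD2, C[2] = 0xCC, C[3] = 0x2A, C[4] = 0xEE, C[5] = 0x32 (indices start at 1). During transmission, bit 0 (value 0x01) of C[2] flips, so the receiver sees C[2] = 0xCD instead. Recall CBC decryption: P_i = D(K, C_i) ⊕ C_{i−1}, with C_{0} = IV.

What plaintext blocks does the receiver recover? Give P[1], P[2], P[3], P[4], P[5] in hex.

Only C[2] changed, to 0xCD. In CBC, a change in C_i garbles P_i and flips the same bit in P_{i+1}. Decrypting the received ciphertext:
P[1]: D(K, 0xD2) = 0x10; 0x10 ⊕ 0x25 = 0x35.
P[2]: D(K, 0xCD) = 0x0B; 0x0B ⊕ 0xD2 = 0xD9.
P[3]: D(K, 0x2A) = 0x68; 0x68 ⊕ 0xCD = 0xA5.
P[4]: D(K, 0xEE) = 0x2C; 0x2C ⊕ 0x2A = 0x06.
P[5]: D(K, 0x32) = 0x70; 0x70 ⊕ 0xEE = 0x9E.
Blocks that differ from the original plaintext: P[2], P[3].

P[1] = 0x35, P[2] = 0xD9, P[3] = 0xA5, P[4] = 0x06, P[5] = 0x9E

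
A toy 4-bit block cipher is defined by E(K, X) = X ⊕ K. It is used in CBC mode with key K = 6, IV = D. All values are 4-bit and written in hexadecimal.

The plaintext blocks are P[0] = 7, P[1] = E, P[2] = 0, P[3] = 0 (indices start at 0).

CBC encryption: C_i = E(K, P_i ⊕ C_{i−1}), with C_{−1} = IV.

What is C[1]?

C[0]: P[0] ⊕ D = A; E(K, A) = C.
C[1]: P[1] ⊕ C = 2; E(K, 2) = 4.

C[1] = 4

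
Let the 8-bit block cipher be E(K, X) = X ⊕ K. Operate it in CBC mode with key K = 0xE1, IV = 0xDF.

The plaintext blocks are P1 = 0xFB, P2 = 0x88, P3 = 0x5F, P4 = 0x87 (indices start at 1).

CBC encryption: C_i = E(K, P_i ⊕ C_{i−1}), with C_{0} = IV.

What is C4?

C1: P1 ⊕ 0xDF = 0x24; E(K, 0x24) = 0xC5.
C2: P2 ⊕ 0xC5 = 0x4D; E(K, 0x4D) = 0xAC.
C3: P3 ⊕ 0xAC = 0xF3; E(K, 0xF3) = 0x12.
C4: P4 ⊕ 0x12 = 0x95; E(K, 0x95) = 0x74.

C4 = 0x74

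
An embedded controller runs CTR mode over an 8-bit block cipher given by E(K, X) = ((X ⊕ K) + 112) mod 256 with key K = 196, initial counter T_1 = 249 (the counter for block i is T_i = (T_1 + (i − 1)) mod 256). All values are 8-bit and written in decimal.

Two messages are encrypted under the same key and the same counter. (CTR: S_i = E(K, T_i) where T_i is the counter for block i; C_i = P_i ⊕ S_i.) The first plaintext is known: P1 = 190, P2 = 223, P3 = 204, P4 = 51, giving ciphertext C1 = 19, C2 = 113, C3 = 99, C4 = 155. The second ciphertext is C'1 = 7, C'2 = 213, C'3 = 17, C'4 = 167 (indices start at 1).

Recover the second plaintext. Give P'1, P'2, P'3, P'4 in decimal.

In CTR with a reused counter, both messages share the same keystream S_i, so C_i ⊕ C'_i = P_i ⊕ P'_i and thus P'_i = P_i ⊕ C_i ⊕ C'_i.
P'1: 190 ⊕ 19 ⊕ 7 = 170.
P'2: 223 ⊕ 113 ⊕ 213 = 123.
P'3: 204 ⊕ 99 ⊕ 17 = 190.
P'4: 51 ⊕ 155 ⊕ 167 = 15.

P'1 = 170, P'2 = 123, P'3 = 190, P'4 = 15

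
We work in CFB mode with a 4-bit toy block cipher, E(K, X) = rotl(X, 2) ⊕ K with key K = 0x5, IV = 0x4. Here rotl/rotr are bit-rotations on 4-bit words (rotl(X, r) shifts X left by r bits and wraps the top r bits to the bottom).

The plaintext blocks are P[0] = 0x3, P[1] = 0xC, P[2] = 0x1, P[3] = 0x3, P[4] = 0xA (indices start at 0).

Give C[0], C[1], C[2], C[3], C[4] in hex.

C[0] = 0x7, C[1] = 0x4, C[2] = 0x5, C[3] = 0x3, C[4] = 0x3

CFB encryption: C_i = P_i ⊕ E(K, C_{i−1}), with C_{−1} = IV.
C[0]: E(K, 0x4) = 0x4; 0x3 ⊕ 0x4 = 0x7.
C[1]: E(K, 0x7) = 0x8; 0xC ⊕ 0x8 = 0x4.
C[2]: E(K, 0x4) = 0x4; 0x1 ⊕ 0x4 = 0x5.
C[3]: E(K, 0x5) = 0x0; 0x3 ⊕ 0x0 = 0x3.
C[4]: E(K, 0x3) = 0x9; 0xA ⊕ 0x9 = 0x3.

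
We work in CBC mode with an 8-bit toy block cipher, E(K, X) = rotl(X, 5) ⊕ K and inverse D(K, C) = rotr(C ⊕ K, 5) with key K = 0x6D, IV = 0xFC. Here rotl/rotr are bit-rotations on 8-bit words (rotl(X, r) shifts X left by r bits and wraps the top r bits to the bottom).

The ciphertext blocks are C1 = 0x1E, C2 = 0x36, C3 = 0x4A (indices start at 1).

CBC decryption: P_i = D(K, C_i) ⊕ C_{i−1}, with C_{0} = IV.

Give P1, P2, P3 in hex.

P1: D(K, 0x1E) = 0x9B; 0x9B ⊕ 0xFC = 0x67.
P2: D(K, 0x36) = 0xDA; 0xDA ⊕ 0x1E = 0xC4.
P3: D(K, 0x4A) = 0x39; 0x39 ⊕ 0x36 = 0x0F.

P1 = 0x67, P2 = 0xC4, P3 = 0x0F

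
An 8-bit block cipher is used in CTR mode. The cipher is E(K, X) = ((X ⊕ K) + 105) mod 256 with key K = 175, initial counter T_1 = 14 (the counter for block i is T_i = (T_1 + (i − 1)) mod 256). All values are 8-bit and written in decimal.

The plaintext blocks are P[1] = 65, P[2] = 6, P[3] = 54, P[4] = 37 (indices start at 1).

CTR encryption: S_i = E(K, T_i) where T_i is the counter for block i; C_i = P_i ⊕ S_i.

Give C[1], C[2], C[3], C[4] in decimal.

C[1]: T = 14, S = E(K, T) = 10; 65 ⊕ 10 = 75.
C[2]: T = 15, S = E(K, T) = 9; 6 ⊕ 9 = 15.
C[3]: T = 16, S = E(K, T) = 40; 54 ⊕ 40 = 30.
C[4]: T = 17, S = E(K, T) = 39; 37 ⊕ 39 = 2.

C[1] = 75, C[2] = 15, C[3] = 30, C[4] = 2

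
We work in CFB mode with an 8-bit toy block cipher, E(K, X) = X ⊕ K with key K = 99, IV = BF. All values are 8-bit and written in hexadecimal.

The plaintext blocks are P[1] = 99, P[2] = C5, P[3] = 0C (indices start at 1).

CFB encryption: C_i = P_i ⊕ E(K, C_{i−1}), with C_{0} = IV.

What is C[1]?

C[1]: E(K, BF) = 26; 99 ⊕ 26 = BF.

C[1] = BF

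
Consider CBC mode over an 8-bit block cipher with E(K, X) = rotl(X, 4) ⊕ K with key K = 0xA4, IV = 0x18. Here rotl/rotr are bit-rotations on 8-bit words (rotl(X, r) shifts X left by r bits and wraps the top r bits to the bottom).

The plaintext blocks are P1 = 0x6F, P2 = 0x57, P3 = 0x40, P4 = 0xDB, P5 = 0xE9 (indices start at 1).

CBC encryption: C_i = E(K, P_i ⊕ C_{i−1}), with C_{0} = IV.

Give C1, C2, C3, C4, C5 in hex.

C1: P1 ⊕ 0x18 = 0x77; E(K, 0x77) = 0xD3.
C2: P2 ⊕ 0xD3 = 0x84; E(K, 0x84) = 0xEC.
C3: P3 ⊕ 0xEC = 0xAC; E(K, 0xAC) = 0x6E.
C4: P4 ⊕ 0x6E = 0xB5; E(K, 0xB5) = 0xFF.
C5: P5 ⊕ 0xFF = 0x16; E(K, 0x16) = 0xC5.

C1 = 0xD3, C2 = 0xEC, C3 = 0x6E, C4 = 0xFF, C5 = 0xC5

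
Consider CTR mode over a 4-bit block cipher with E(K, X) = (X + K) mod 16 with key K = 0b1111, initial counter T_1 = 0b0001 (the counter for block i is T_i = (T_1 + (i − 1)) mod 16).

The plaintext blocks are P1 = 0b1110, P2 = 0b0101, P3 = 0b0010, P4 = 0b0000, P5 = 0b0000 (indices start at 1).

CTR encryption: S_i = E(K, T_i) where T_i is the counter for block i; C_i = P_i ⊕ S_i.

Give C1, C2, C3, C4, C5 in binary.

C1 = 0b1110, C2 = 0b0100, C3 = 0b0000, C4 = 0b0011, C5 = 0b0100

C1: T = 0b0001, S = E(K, T) = 0b0000; 0b1110 ⊕ 0b0000 = 0b1110.
C2: T = 0b0010, S = E(K, T) = 0b0001; 0b0101 ⊕ 0b0001 = 0b0100.
C3: T = 0b0011, S = E(K, T) = 0b0010; 0b0010 ⊕ 0b0010 = 0b0000.
C4: T = 0b0100, S = E(K, T) = 0b0011; 0b0000 ⊕ 0b0011 = 0b0011.
C5: T = 0b0101, S = E(K, T) = 0b0100; 0b0000 ⊕ 0b0100 = 0b0100.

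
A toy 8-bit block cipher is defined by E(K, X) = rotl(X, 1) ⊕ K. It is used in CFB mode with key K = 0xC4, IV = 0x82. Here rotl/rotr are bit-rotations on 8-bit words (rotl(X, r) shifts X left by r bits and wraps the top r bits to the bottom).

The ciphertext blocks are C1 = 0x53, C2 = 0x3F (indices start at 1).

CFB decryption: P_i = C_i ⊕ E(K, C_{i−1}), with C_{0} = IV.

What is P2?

P2: E(K, 0x53) = 0x62; 0x3F ⊕ 0x62 = 0x5D.

P2 = 0x5D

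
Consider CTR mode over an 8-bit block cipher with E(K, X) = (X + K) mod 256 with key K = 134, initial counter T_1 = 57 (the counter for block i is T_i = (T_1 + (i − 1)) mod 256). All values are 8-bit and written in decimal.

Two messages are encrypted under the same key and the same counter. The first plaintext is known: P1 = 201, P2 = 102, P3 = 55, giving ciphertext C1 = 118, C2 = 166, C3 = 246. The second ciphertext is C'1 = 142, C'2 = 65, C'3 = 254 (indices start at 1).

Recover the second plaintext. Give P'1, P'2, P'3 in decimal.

In CTR with a reused counter, both messages share the same keystream S_i, so C_i ⊕ C'_i = P_i ⊕ P'_i and thus P'_i = P_i ⊕ C_i ⊕ C'_i.
P'1: 201 ⊕ 118 ⊕ 142 = 49.
P'2: 102 ⊕ 166 ⊕ 65 = 129.
P'3: 55 ⊕ 246 ⊕ 254 = 63.

P'1 = 49, P'2 = 129, P'3 = 63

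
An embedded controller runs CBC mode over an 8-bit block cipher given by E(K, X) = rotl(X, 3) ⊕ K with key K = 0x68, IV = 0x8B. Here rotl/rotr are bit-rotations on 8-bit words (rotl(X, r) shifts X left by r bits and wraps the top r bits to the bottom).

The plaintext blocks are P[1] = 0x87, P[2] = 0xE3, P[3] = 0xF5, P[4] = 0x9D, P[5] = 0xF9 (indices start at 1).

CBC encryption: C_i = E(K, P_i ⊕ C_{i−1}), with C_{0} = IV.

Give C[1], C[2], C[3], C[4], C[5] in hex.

C[1]: P[1] ⊕ 0x8B = 0x0C; E(K, 0x0C) = 0x08.
C[2]: P[2] ⊕ 0x08 = 0xEB; E(K, 0xEB) = 0x37.
C[3]: P[3] ⊕ 0x37 = 0xC2; E(K, 0xC2) = 0x7E.
C[4]: P[4] ⊕ 0x7E = 0xE3; E(K, 0xE3) = 0x77.
C[5]: P[5] ⊕ 0x77 = 0x8E; E(K, 0x8E) = 0x1C.

C[1] = 0x08, C[2] = 0x37, C[3] = 0x7E, C[4] = 0x77, C[5] = 0x1C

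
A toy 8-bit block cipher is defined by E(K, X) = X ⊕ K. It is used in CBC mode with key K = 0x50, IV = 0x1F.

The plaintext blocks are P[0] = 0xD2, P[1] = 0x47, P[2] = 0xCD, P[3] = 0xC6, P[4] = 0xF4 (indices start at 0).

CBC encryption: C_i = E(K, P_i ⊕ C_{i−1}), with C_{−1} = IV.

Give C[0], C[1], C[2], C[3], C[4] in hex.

C[0]: P[0] ⊕ 0x1F = 0xCD; E(K, 0xCD) = 0x9D.
C[1]: P[1] ⊕ 0x9D = 0xDA; E(K, 0xDA) = 0x8A.
C[2]: P[2] ⊕ 0x8A = 0x47; E(K, 0x47) = 0x17.
C[3]: P[3] ⊕ 0x17 = 0xD1; E(K, 0xD1) = 0x81.
C[4]: P[4] ⊕ 0x81 = 0x75; E(K, 0x75) = 0x25.

C[0] = 0x9D, C[1] = 0x8A, C[2] = 0x17, C[3] = 0x81, C[4] = 0x25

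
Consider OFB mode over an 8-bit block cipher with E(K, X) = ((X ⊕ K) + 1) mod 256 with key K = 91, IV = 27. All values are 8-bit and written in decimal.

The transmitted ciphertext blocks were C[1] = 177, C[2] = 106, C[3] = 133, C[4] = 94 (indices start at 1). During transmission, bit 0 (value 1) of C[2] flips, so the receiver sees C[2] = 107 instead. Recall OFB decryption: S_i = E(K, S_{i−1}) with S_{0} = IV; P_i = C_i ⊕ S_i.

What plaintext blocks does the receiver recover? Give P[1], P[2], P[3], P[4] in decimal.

P[1] = 240, P[2] = 112, P[3] = 196, P[4] = 69

Only C[2] changed, to 107. In OFB, a change in C_i flips the same bit in P_i only; the keystream is unaffected. Decrypting the received ciphertext:
P[1]: S = E(K, 27) = 65; 177 ⊕ 65 = 240.
P[2]: S = E(K, 65) = 27; 107 ⊕ 27 = 112.
P[3]: S = E(K, 27) = 65; 133 ⊕ 65 = 196.
P[4]: S = E(K, 65) = 27; 94 ⊕ 27 = 69.
Blocks that differ from the original plaintext: P[2].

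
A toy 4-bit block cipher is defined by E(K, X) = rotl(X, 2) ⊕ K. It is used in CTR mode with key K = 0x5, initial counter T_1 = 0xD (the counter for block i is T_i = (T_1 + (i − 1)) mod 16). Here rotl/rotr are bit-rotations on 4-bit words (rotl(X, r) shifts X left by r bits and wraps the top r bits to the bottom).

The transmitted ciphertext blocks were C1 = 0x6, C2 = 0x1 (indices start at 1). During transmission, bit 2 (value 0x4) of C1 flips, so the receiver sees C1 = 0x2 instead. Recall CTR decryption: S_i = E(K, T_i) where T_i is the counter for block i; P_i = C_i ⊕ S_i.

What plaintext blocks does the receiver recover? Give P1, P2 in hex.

Only C1 changed, to 0x2. In CTR, a change in C_i flips the same bit in P_i only; the keystream is unaffected. Decrypting the received ciphertext:
P1: T = 0xD, S = E(K, T) = 0x2; 0x2 ⊕ 0x2 = 0x0.
P2: T = 0xE, S = E(K, T) = 0xE; 0x1 ⊕ 0xE = 0xF.
Blocks that differ from the original plaintext: P1.

P1 = 0x0, P2 = 0xF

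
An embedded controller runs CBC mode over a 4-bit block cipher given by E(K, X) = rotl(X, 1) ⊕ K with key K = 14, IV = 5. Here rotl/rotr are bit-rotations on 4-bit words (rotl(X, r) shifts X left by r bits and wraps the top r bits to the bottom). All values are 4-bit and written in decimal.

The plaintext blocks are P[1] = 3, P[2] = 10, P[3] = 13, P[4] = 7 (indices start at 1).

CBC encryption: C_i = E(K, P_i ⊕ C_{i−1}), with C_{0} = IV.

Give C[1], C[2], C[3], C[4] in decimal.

C[1]: P[1] ⊕ 5 = 6; E(K, 6) = 2.
C[2]: P[2] ⊕ 2 = 8; E(K, 8) = 15.
C[3]: P[3] ⊕ 15 = 2; E(K, 2) = 10.
C[4]: P[4] ⊕ 10 = 13; E(K, 13) = 5.

C[1] = 2, C[2] = 15, C[3] = 10, C[4] = 5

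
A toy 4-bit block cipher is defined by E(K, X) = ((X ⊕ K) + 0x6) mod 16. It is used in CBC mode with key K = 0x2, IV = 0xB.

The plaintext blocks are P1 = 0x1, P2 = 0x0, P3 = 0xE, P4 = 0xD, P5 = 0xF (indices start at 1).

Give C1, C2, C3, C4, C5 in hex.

CBC encryption: C_i = E(K, P_i ⊕ C_{i−1}), with C_{0} = IV.
C1: P1 ⊕ 0xB = 0xA; E(K, 0xA) = 0xE.
C2: P2 ⊕ 0xE = 0xE; E(K, 0xE) = 0x2.
C3: P3 ⊕ 0x2 = 0xC; E(K, 0xC) = 0x4.
C4: P4 ⊕ 0x4 = 0x9; E(K, 0x9) = 0x1.
C5: P5 ⊕ 0x1 = 0xE; E(K, 0xE) = 0x2.

C1 = 0xE, C2 = 0x2, C3 = 0x4, C4 = 0x1, C5 = 0x2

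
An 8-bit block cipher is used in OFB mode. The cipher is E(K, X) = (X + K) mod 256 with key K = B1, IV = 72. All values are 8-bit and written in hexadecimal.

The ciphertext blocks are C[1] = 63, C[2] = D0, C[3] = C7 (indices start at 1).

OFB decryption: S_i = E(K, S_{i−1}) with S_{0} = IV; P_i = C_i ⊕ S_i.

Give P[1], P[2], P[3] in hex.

P[1]: S = E(K, 72) = 23; 63 ⊕ 23 = 40.
P[2]: S = E(K, 23) = D4; D0 ⊕ D4 = 04.
P[3]: S = E(K, D4) = 85; C7 ⊕ 85 = 42.

P[1] = 40, P[2] = 04, P[3] = 42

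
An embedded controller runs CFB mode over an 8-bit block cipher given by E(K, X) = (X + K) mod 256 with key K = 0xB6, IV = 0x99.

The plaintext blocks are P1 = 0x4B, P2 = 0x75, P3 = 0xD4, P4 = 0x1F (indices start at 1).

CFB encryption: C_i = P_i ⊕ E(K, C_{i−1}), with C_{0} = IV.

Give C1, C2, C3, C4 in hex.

C1 = 0x04, C2 = 0xCF, C3 = 0x51, C4 = 0x18

C1: E(K, 0x99) = 0x4F; 0x4B ⊕ 0x4F = 0x04.
C2: E(K, 0x04) = 0xBA; 0x75 ⊕ 0xBA = 0xCF.
C3: E(K, 0xCF) = 0x85; 0xD4 ⊕ 0x85 = 0x51.
C4: E(K, 0x51) = 0x07; 0x1F ⊕ 0x07 = 0x18.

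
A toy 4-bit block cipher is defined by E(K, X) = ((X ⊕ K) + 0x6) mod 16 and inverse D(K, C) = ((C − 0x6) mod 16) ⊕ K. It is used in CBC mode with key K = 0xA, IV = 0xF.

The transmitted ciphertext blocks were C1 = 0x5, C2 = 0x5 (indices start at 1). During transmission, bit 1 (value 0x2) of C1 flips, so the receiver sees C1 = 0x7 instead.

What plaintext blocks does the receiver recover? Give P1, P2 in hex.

P1 = 0x4, P2 = 0x2

CBC decryption: P_i = D(K, C_i) ⊕ C_{i−1}, with C_{0} = IV.
Only C1 changed, to 0x7. In CBC, a change in C_i garbles P_i and flips the same bit in P_{i+1}. Decrypting the received ciphertext:
P1: D(K, 0x7) = 0xB; 0xB ⊕ 0xF = 0x4.
P2: D(K, 0x5) = 0x5; 0x5 ⊕ 0x7 = 0x2.
Blocks that differ from the original plaintext: P1, P2.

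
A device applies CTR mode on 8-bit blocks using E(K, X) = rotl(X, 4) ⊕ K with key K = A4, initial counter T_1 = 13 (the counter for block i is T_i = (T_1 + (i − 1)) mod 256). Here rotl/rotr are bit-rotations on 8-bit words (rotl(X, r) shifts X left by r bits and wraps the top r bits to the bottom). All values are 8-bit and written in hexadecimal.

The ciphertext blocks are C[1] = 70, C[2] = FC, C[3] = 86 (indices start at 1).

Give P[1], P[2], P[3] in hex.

P[1] = E5, P[2] = 19, P[3] = 73

CTR decryption: S_i = E(K, T_i) where T_i is the counter for block i; P_i = C_i ⊕ S_i.
P[1]: T = 13, S = E(K, T) = 95; 70 ⊕ 95 = E5.
P[2]: T = 14, S = E(K, T) = E5; FC ⊕ E5 = 19.
P[3]: T = 15, S = E(K, T) = F5; 86 ⊕ F5 = 73.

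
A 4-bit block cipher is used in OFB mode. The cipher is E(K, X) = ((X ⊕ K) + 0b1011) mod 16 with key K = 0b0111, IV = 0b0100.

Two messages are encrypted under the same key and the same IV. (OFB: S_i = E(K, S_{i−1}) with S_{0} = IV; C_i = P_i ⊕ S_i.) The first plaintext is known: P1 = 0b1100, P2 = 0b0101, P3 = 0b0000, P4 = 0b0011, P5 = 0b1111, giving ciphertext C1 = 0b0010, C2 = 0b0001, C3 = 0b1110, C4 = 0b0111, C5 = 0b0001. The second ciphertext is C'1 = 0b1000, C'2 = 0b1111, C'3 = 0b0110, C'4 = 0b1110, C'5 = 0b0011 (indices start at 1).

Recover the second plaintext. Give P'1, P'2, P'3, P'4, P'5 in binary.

In OFB with a reused IV, both messages share the same keystream S_i, so C_i ⊕ C'_i = P_i ⊕ P'_i and thus P'_i = P_i ⊕ C_i ⊕ C'_i.
P'1: 0b1100 ⊕ 0b0010 ⊕ 0b1000 = 0b0110.
P'2: 0b0101 ⊕ 0b0001 ⊕ 0b1111 = 0b1011.
P'3: 0b0000 ⊕ 0b1110 ⊕ 0b0110 = 0b1000.
P'4: 0b0011 ⊕ 0b0111 ⊕ 0b1110 = 0b1010.
P'5: 0b1111 ⊕ 0b0001 ⊕ 0b0011 = 0b1101.

P'1 = 0b0110, P'2 = 0b1011, P'3 = 0b1000, P'4 = 0b1010, P'5 = 0b1101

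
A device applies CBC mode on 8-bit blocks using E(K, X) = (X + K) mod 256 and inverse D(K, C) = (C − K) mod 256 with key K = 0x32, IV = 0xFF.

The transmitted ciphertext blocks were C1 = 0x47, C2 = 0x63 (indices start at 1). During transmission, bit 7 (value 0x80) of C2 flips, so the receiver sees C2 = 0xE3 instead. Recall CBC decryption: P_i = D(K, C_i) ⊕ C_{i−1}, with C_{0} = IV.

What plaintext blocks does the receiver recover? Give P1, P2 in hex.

Only C2 changed, to 0xE3. In CBC, a change in C_i garbles P_i and flips the same bit in P_{i+1}. Decrypting the received ciphertext:
P1: D(K, 0x47) = 0x15; 0x15 ⊕ 0xFF = 0xEA.
P2: D(K, 0xE3) = 0xB1; 0xB1 ⊕ 0x47 = 0xF6.
Blocks that differ from the original plaintext: P2.

P1 = 0xEA, P2 = 0xF6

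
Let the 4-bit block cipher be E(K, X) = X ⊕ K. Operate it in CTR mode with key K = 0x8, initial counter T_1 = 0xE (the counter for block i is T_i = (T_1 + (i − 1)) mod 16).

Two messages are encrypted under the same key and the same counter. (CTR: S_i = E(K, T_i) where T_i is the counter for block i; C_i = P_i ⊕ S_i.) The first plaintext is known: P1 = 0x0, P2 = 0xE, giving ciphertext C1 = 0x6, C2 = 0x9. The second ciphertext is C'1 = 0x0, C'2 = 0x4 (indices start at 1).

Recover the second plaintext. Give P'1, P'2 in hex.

In CTR with a reused counter, both messages share the same keystream S_i, so C_i ⊕ C'_i = P_i ⊕ P'_i and thus P'_i = P_i ⊕ C_i ⊕ C'_i.
P'1: 0x0 ⊕ 0x6 ⊕ 0x0 = 0x6.
P'2: 0xE ⊕ 0x9 ⊕ 0x4 = 0x3.

P'1 = 0x6, P'2 = 0x3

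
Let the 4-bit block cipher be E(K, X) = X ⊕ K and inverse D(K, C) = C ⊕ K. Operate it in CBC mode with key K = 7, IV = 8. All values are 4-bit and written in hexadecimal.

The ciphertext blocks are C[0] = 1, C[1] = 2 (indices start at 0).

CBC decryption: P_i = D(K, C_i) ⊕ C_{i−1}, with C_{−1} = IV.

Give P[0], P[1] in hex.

P[0] = E, P[1] = 4

P[0]: D(K, 1) = 6; 6 ⊕ 8 = E.
P[1]: D(K, 2) = 5; 5 ⊕ 1 = 4.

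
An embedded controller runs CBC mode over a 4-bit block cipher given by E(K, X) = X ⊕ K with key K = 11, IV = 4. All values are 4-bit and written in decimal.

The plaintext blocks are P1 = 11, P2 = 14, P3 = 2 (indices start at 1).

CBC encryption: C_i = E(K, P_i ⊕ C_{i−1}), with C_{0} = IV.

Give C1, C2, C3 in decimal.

C1: P1 ⊕ 4 = 15; E(K, 15) = 4.
C2: P2 ⊕ 4 = 10; E(K, 10) = 1.
C3: P3 ⊕ 1 = 3; E(K, 3) = 8.

C1 = 4, C2 = 1, C3 = 8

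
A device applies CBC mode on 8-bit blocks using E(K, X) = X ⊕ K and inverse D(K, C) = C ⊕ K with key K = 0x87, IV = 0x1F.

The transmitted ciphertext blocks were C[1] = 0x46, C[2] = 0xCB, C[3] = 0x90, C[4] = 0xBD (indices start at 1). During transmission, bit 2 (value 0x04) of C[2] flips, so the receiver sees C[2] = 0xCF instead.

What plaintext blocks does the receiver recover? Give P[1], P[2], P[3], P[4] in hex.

CBC decryption: P_i = D(K, C_i) ⊕ C_{i−1}, with C_{0} = IV.
Only C[2] changed, to 0xCF. In CBC, a change in C_i garbles P_i and flips the same bit in P_{i+1}. Decrypting the received ciphertext:
P[1]: D(K, 0x46) = 0xC1; 0xC1 ⊕ 0x1F = 0xDE.
P[2]: D(K, 0xCF) = 0x48; 0x48 ⊕ 0x46 = 0x0E.
P[3]: D(K, 0x90) = 0x17; 0x17 ⊕ 0xCF = 0xD8.
P[4]: D(K, 0xBD) = 0x3A; 0x3A ⊕ 0x90 = 0xAA.
Blocks that differ from the original plaintext: P[2], P[3].

P[1] = 0xDE, P[2] = 0x0E, P[3] = 0xD8, P[4] = 0xAA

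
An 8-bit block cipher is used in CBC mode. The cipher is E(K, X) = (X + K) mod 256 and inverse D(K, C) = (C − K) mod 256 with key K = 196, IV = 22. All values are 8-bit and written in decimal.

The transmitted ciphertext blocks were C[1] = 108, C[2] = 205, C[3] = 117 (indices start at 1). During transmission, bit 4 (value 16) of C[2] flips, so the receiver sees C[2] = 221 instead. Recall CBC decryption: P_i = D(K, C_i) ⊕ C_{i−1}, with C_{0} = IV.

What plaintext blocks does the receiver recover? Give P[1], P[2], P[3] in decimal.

Only C[2] changed, to 221. In CBC, a change in C_i garbles P_i and flips the same bit in P_{i+1}. Decrypting the received ciphertext:
P[1]: D(K, 108) = 168; 168 ⊕ 22 = 190.
P[2]: D(K, 221) = 25; 25 ⊕ 108 = 117.
P[3]: D(K, 117) = 177; 177 ⊕ 221 = 108.
Blocks that differ from the original plaintext: P[2], P[3].

P[1] = 190, P[2] = 117, P[3] = 108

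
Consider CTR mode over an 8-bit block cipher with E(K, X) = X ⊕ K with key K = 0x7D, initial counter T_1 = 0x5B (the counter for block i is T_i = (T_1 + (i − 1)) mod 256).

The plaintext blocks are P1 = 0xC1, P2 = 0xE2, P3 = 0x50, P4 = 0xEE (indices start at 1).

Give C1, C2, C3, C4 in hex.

CTR encryption: S_i = E(K, T_i) where T_i is the counter for block i; C_i = P_i ⊕ S_i.
C1: T = 0x5B, S = E(K, T) = 0x26; 0xC1 ⊕ 0x26 = 0xE7.
C2: T = 0x5C, S = E(K, T) = 0x21; 0xE2 ⊕ 0x21 = 0xC3.
C3: T = 0x5D, S = E(K, T) = 0x20; 0x50 ⊕ 0x20 = 0x70.
C4: T = 0x5E, S = E(K, T) = 0x23; 0xEE ⊕ 0x23 = 0xCD.

C1 = 0xE7, C2 = 0xC3, C3 = 0x70, C4 = 0xCD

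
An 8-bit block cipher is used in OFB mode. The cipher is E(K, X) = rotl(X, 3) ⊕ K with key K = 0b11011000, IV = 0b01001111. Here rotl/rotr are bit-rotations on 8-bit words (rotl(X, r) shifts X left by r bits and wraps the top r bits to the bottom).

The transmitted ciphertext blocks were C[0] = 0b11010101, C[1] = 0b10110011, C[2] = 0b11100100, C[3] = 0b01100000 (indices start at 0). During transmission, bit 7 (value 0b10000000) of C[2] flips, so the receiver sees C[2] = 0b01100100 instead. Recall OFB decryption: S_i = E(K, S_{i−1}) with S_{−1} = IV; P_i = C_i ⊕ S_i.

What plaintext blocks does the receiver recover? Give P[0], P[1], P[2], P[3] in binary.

Only C[2] changed, to 0b01100100. In OFB, a change in C_i flips the same bit in P_i only; the keystream is unaffected. Decrypting the received ciphertext:
P[0]: S = E(K, 0b01001111) = 0b10100010; 0b11010101 ⊕ 0b10100010 = 0b01110111.
P[1]: S = E(K, 0b10100010) = 0b11001101; 0b10110011 ⊕ 0b11001101 = 0b01111110.
P[2]: S = E(K, 0b11001101) = 0b10110110; 0b01100100 ⊕ 0b10110110 = 0b11010010.
P[3]: S = E(K, 0b10110110) = 0b01101101; 0b01100000 ⊕ 0b01101101 = 0b00001101.
Blocks that differ from the original plaintext: P[2].

P[0] = 0b01110111, P[1] = 0b01111110, P[2] = 0b11010010, P[3] = 0b00001101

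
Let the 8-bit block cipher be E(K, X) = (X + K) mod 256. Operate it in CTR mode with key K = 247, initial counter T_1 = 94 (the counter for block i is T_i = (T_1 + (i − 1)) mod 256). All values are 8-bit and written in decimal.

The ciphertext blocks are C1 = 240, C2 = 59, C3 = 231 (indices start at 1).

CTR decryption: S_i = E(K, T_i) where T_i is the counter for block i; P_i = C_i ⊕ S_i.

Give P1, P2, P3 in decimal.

P1: T = 94, S = E(K, T) = 85; 240 ⊕ 85 = 165.
P2: T = 95, S = E(K, T) = 86; 59 ⊕ 86 = 109.
P3: T = 96, S = E(K, T) = 87; 231 ⊕ 87 = 176.

P1 = 165, P2 = 109, P3 = 176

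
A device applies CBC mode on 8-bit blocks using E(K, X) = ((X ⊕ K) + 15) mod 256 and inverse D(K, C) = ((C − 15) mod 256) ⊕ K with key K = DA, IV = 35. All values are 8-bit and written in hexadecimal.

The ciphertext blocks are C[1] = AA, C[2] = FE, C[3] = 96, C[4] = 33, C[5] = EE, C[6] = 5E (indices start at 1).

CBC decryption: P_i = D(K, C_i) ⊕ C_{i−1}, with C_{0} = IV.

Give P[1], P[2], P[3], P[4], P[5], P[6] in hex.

P[1] = 7A, P[2] = 99, P[3] = A5, P[4] = 52, P[5] = 30, P[6] = 7D

P[1]: D(K, AA) = 4F; 4F ⊕ 35 = 7A.
P[2]: D(K, FE) = 33; 33 ⊕ AA = 99.
P[3]: D(K, 96) = 5B; 5B ⊕ FE = A5.
P[4]: D(K, 33) = C4; C4 ⊕ 96 = 52.
P[5]: D(K, EE) = 03; 03 ⊕ 33 = 30.
P[6]: D(K, 5E) = 93; 93 ⊕ EE = 7D.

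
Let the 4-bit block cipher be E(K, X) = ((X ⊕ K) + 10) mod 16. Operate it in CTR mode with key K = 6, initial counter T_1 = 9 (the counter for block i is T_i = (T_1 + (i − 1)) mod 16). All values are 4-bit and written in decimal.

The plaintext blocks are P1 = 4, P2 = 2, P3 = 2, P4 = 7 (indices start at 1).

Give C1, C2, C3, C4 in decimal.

CTR encryption: S_i = E(K, T_i) where T_i is the counter for block i; C_i = P_i ⊕ S_i.
C1: T = 9, S = E(K, T) = 9; 4 ⊕ 9 = 13.
C2: T = 10, S = E(K, T) = 6; 2 ⊕ 6 = 4.
C3: T = 11, S = E(K, T) = 7; 2 ⊕ 7 = 5.
C4: T = 12, S = E(K, T) = 4; 7 ⊕ 4 = 3.

C1 = 13, C2 = 4, C3 = 5, C4 = 3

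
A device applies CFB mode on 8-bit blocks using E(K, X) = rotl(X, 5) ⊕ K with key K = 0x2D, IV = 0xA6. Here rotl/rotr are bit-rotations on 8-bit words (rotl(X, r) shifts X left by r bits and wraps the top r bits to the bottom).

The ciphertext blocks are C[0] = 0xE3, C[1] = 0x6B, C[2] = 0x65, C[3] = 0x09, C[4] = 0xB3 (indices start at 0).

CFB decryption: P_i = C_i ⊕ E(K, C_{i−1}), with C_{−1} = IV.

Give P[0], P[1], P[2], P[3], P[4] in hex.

P[0]: E(K, 0xA6) = 0xF9; 0xE3 ⊕ 0xF9 = 0x1A.
P[1]: E(K, 0xE3) = 0x51; 0x6B ⊕ 0x51 = 0x3A.
P[2]: E(K, 0x6B) = 0x40; 0x65 ⊕ 0x40 = 0x25.
P[3]: E(K, 0x65) = 0x81; 0x09 ⊕ 0x81 = 0x88.
P[4]: E(K, 0x09) = 0x0C; 0xB3 ⊕ 0x0C = 0xBF.

P[0] = 0x1A, P[1] = 0x3A, P[2] = 0x25, P[3] = 0x88, P[4] = 0xBF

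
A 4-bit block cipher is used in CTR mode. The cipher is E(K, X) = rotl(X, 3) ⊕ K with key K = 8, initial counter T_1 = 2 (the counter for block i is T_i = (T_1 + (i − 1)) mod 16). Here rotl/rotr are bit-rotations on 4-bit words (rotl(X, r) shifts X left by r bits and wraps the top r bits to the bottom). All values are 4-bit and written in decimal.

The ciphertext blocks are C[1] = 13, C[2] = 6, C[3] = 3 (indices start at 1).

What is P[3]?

P[3] = 9

CTR decryption: S_i = E(K, T_i) where T_i is the counter for block i; P_i = C_i ⊕ S_i.
P[3]: T = 4, S = E(K, T) = 10; 3 ⊕ 10 = 9.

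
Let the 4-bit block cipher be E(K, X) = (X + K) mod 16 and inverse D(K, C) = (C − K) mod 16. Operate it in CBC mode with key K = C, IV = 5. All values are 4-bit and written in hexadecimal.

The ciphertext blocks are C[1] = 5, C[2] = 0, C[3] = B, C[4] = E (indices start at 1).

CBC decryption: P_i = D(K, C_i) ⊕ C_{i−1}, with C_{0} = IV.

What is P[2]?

P[2] = 1

P[2]: D(K, 0) = 4; 4 ⊕ 5 = 1.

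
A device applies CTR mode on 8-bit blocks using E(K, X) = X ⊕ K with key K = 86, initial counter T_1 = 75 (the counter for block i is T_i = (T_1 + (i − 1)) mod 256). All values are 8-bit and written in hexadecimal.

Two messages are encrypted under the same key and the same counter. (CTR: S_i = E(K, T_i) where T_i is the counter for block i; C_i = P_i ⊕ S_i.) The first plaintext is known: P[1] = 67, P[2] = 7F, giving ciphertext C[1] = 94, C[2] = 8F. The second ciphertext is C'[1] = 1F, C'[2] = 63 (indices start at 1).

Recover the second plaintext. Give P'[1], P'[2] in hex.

In CTR with a reused counter, both messages share the same keystream S_i, so C_i ⊕ C'_i = P_i ⊕ P'_i and thus P'_i = P_i ⊕ C_i ⊕ C'_i.
P'[1]: 67 ⊕ 94 ⊕ 1F = EC.
P'[2]: 7F ⊕ 8F ⊕ 63 = 93.

P'[1] = EC, P'[2] = 93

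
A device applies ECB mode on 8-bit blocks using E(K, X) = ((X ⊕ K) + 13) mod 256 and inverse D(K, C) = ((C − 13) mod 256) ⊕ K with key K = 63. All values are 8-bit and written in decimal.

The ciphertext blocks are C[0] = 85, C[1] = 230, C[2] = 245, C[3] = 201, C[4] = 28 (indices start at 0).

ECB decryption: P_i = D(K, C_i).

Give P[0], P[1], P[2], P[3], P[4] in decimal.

P[0] = 119, P[1] = 230, P[2] = 215, P[3] = 131, P[4] = 48

P[0]: D(K, 85) = 119.
P[1]: D(K, 230) = 230.
P[2]: D(K, 245) = 215.
P[3]: D(K, 201) = 131.
P[4]: D(K, 28) = 48.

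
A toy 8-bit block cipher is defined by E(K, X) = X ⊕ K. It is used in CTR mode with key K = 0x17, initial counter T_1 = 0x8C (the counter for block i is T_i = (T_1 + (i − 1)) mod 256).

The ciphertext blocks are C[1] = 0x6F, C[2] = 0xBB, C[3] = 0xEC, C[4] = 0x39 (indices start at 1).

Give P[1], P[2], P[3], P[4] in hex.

CTR decryption: S_i = E(K, T_i) where T_i is the counter for block i; P_i = C_i ⊕ S_i.
P[1]: T = 0x8C, S = E(K, T) = 0x9B; 0x6F ⊕ 0x9B = 0xF4.
P[2]: T = 0x8D, S = E(K, T) = 0x9A; 0xBB ⊕ 0x9A = 0x21.
P[3]: T = 0x8E, S = E(K, T) = 0x99; 0xEC ⊕ 0x99 = 0x75.
P[4]: T = 0x8F, S = E(K, T) = 0x98; 0x39 ⊕ 0x98 = 0xA1.

P[1] = 0xF4, P[2] = 0x21, P[3] = 0x75, P[4] = 0xA1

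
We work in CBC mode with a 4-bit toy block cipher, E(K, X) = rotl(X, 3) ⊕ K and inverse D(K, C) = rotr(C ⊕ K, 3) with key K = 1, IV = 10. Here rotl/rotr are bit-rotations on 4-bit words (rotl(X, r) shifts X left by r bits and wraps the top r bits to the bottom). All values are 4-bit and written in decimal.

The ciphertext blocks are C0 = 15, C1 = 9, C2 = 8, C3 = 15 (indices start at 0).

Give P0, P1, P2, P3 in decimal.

P0 = 7, P1 = 14, P2 = 10, P3 = 5

CBC decryption: P_i = D(K, C_i) ⊕ C_{i−1}, with C_{−1} = IV.
P0: D(K, 15) = 13; 13 ⊕ 10 = 7.
P1: D(K, 9) = 1; 1 ⊕ 15 = 14.
P2: D(K, 8) = 3; 3 ⊕ 9 = 10.
P3: D(K, 15) = 13; 13 ⊕ 8 = 5.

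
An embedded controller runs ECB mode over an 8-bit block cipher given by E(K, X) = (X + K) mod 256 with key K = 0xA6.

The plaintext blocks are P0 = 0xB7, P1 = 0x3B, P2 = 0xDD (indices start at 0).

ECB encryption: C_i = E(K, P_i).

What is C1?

C1 = 0xE1

C1: E(K, 0x3B) = 0xE1.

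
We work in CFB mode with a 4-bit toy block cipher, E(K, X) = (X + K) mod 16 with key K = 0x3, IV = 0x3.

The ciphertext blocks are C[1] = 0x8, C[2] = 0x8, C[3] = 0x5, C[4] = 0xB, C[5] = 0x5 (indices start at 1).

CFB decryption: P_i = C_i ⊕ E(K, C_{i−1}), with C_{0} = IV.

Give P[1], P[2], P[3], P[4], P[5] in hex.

P[1]: E(K, 0x3) = 0x6; 0x8 ⊕ 0x6 = 0xE.
P[2]: E(K, 0x8) = 0xB; 0x8 ⊕ 0xB = 0x3.
P[3]: E(K, 0x8) = 0xB; 0x5 ⊕ 0xB = 0xE.
P[4]: E(K, 0x5) = 0x8; 0xB ⊕ 0x8 = 0x3.
P[5]: E(K, 0xB) = 0xE; 0x5 ⊕ 0xE = 0xB.

P[1] = 0xE, P[2] = 0x3, P[3] = 0xE, P[4] = 0x3, P[5] = 0xB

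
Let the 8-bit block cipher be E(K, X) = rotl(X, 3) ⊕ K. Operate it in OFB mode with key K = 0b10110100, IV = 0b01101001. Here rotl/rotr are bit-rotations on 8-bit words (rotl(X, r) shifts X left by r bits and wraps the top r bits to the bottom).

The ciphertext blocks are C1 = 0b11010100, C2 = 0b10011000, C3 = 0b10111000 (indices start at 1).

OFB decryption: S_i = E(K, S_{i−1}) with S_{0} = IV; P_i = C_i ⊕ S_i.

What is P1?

P1 = 0b00101011

P1: S = E(K, 0b01101001) = 0b11111111; 0b11010100 ⊕ 0b11111111 = 0b00101011.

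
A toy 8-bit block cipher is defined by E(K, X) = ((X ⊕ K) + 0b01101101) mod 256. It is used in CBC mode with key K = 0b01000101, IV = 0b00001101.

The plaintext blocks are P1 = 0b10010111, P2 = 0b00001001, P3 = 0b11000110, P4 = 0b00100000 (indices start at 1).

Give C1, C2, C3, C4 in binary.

C1 = 0b01001100, C2 = 0b01101101, C3 = 0b01011011, C4 = 0b10101011

CBC encryption: C_i = E(K, P_i ⊕ C_{i−1}), with C_{0} = IV.
C1: P1 ⊕ 0b00001101 = 0b10011010; E(K, 0b10011010) = 0b01001100.
C2: P2 ⊕ 0b01001100 = 0b01000101; E(K, 0b01000101) = 0b01101101.
C3: P3 ⊕ 0b01101101 = 0b10101011; E(K, 0b10101011) = 0b01011011.
C4: P4 ⊕ 0b01011011 = 0b01111011; E(K, 0b01111011) = 0b10101011.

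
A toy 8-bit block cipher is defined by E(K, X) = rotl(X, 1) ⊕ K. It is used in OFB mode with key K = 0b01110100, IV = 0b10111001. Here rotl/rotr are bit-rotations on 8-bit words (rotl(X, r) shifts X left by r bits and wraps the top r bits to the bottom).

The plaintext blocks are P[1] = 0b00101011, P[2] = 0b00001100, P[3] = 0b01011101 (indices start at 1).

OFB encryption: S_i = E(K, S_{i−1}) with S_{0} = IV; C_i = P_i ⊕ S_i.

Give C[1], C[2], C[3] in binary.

C[1] = 0b00101100, C[2] = 0b01110110, C[3] = 0b11011101

C[1]: S = E(K, 0b10111001) = 0b00000111; 0b00101011 ⊕ 0b00000111 = 0b00101100.
C[2]: S = E(K, 0b00000111) = 0b01111010; 0b00001100 ⊕ 0b01111010 = 0b01110110.
C[3]: S = E(K, 0b01111010) = 0b10000000; 0b01011101 ⊕ 0b10000000 = 0b11011101.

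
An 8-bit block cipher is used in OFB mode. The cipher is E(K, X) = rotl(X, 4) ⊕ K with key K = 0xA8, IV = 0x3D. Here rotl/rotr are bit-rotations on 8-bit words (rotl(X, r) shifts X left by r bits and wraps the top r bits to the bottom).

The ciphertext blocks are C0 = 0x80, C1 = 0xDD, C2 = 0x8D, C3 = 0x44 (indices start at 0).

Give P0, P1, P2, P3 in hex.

P0 = 0xFB, P1 = 0xC2, P2 = 0xD4, P3 = 0x79

OFB decryption: S_i = E(K, S_{i−1}) with S_{−1} = IV; P_i = C_i ⊕ S_i.
P0: S = E(K, 0x3D) = 0x7B; 0x80 ⊕ 0x7B = 0xFB.
P1: S = E(K, 0x7B) = 0x1F; 0xDD ⊕ 0x1F = 0xC2.
P2: S = E(K, 0x1F) = 0x59; 0x8D ⊕ 0x59 = 0xD4.
P3: S = E(K, 0x59) = 0x3D; 0x44 ⊕ 0x3D = 0x79.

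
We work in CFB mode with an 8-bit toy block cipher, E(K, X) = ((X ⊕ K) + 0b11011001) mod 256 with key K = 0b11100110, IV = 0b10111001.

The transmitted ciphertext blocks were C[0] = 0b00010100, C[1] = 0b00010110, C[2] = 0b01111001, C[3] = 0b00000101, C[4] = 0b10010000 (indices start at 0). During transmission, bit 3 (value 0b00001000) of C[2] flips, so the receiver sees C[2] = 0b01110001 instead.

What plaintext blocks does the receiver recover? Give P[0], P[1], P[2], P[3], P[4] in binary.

P[0] = 0b00101100, P[1] = 0b11011101, P[2] = 0b10111000, P[3] = 0b01110101, P[4] = 0b00101100

CFB decryption: P_i = C_i ⊕ E(K, C_{i−1}), with C_{−1} = IV.
Only C[2] changed, to 0b01110001. In CFB, a change in C_i flips the same bit in P_i and garbles P_{i+1}. Decrypting the received ciphertext:
P[0]: E(K, 0b10111001) = 0b00111000; 0b00010100 ⊕ 0b00111000 = 0b00101100.
P[1]: E(K, 0b00010100) = 0b11001011; 0b00010110 ⊕ 0b11001011 = 0b11011101.
P[2]: E(K, 0b00010110) = 0b11001001; 0b01110001 ⊕ 0b11001001 = 0b10111000.
P[3]: E(K, 0b01110001) = 0b01110000; 0b00000101 ⊕ 0b01110000 = 0b01110101.
P[4]: E(K, 0b00000101) = 0b10111100; 0b10010000 ⊕ 0b10111100 = 0b00101100.
Blocks that differ from the original plaintext: P[2], P[3].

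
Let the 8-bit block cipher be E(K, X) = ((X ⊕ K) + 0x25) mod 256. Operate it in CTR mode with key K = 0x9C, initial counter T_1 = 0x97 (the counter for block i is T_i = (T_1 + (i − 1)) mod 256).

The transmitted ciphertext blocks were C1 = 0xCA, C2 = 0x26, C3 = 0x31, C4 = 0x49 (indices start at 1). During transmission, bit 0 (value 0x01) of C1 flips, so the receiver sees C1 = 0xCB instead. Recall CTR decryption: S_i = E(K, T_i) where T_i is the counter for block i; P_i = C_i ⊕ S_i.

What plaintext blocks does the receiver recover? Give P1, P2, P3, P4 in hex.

Only C1 changed, to 0xCB. In CTR, a change in C_i flips the same bit in P_i only; the keystream is unaffected. Decrypting the received ciphertext:
P1: T = 0x97, S = E(K, T) = 0x30; 0xCB ⊕ 0x30 = 0xFB.
P2: T = 0x98, S = E(K, T) = 0x29; 0x26 ⊕ 0x29 = 0x0F.
P3: T = 0x99, S = E(K, T) = 0x2A; 0x31 ⊕ 0x2A = 0x1B.
P4: T = 0x9A, S = E(K, T) = 0x2B; 0x49 ⊕ 0x2B = 0x62.
Blocks that differ from the original plaintext: P1.

P1 = 0xFB, P2 = 0x0F, P3 = 0x1B, P4 = 0x62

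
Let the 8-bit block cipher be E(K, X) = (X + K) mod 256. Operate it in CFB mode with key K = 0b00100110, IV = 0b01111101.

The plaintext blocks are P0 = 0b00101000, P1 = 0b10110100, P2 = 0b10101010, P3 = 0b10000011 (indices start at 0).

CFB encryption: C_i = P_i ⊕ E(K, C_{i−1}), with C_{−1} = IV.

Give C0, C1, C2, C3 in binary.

C0: E(K, 0b01111101) = 0b10100011; 0b00101000 ⊕ 0b10100011 = 0b10001011.
C1: E(K, 0b10001011) = 0b10110001; 0b10110100 ⊕ 0b10110001 = 0b00000101.
C2: E(K, 0b00000101) = 0b00101011; 0b10101010 ⊕ 0b00101011 = 0b10000001.
C3: E(K, 0b10000001) = 0b10100111; 0b10000011 ⊕ 0b10100111 = 0b00100100.

C0 = 0b10001011, C1 = 0b00000101, C2 = 0b10000001, C3 = 0b00100100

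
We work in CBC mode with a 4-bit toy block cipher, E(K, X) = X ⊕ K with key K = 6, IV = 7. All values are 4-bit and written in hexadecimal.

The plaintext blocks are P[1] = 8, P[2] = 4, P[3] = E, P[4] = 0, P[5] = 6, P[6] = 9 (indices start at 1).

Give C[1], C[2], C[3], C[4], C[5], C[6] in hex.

CBC encryption: C_i = E(K, P_i ⊕ C_{i−1}), with C_{0} = IV.
C[1]: P[1] ⊕ 7 = F; E(K, F) = 9.
C[2]: P[2] ⊕ 9 = D; E(K, D) = B.
C[3]: P[3] ⊕ B = 5; E(K, 5) = 3.
C[4]: P[4] ⊕ 3 = 3; E(K, 3) = 5.
C[5]: P[5] ⊕ 5 = 3; E(K, 3) = 5.
C[6]: P[6] ⊕ 5 = C; E(K, C) = A.

C[1] = 9, C[2] = B, C[3] = 3, C[4] = 5, C[5] = 5, C[6] = A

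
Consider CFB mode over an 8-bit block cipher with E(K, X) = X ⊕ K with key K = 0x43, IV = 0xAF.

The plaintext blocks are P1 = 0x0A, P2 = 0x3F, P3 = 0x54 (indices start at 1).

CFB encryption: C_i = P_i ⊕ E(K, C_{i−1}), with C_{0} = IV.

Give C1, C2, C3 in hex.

C1: E(K, 0xAF) = 0xEC; 0x0A ⊕ 0xEC = 0xE6.
C2: E(K, 0xE6) = 0xA5; 0x3F ⊕ 0xA5 = 0x9A.
C3: E(K, 0x9A) = 0xD9; 0x54 ⊕ 0xD9 = 0x8D.

C1 = 0xE6, C2 = 0x9A, C3 = 0x8D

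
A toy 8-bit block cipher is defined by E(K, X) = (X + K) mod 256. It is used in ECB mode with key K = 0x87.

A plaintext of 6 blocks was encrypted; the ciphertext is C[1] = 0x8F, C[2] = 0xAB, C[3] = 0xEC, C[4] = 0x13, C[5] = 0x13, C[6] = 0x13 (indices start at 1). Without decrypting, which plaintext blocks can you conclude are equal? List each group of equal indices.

ECB encrypts each block independently with the same key, so equal ciphertext blocks imply equal plaintext blocks.
C[4] = C[5] = C[6] = 0x13, so P[4] = P[5] = P[6].

P[4] = P[5] = P[6]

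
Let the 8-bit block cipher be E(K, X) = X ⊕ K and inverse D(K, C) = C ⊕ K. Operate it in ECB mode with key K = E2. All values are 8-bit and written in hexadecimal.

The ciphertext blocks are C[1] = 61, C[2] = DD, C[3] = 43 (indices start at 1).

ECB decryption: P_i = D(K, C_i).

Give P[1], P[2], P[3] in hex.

P[1]: D(K, 61) = 83.
P[2]: D(K, DD) = 3F.
P[3]: D(K, 43) = A1.

P[1] = 83, P[2] = 3F, P[3] = A1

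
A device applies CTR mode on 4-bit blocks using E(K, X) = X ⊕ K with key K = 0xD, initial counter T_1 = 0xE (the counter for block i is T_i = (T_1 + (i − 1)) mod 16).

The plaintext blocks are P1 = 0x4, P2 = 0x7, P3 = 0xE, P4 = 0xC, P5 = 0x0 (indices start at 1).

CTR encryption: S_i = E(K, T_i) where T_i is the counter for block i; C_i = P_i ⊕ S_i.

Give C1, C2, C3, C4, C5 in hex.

C1: T = 0xE, S = E(K, T) = 0x3; 0x4 ⊕ 0x3 = 0x7.
C2: T = 0xF, S = E(K, T) = 0x2; 0x7 ⊕ 0x2 = 0x5.
C3: T = 0x0, S = E(K, T) = 0xD; 0xE ⊕ 0xD = 0x3.
C4: T = 0x1, S = E(K, T) = 0xC; 0xC ⊕ 0xC = 0x0.
C5: T = 0x2, S = E(K, T) = 0xF; 0x0 ⊕ 0xF = 0xF.

C1 = 0x7, C2 = 0x5, C3 = 0x3, C4 = 0x0, C5 = 0xF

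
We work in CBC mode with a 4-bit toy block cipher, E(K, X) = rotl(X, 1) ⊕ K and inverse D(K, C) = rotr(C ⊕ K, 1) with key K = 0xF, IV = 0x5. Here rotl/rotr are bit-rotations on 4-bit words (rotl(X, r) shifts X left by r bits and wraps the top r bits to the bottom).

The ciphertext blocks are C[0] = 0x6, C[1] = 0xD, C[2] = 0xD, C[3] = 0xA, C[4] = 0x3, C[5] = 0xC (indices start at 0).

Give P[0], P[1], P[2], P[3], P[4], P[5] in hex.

P[0] = 0x9, P[1] = 0x7, P[2] = 0xC, P[3] = 0x7, P[4] = 0xC, P[5] = 0xA

CBC decryption: P_i = D(K, C_i) ⊕ C_{i−1}, with C_{−1} = IV.
P[0]: D(K, 0x6) = 0xC; 0xC ⊕ 0x5 = 0x9.
P[1]: D(K, 0xD) = 0x1; 0x1 ⊕ 0x6 = 0x7.
P[2]: D(K, 0xD) = 0x1; 0x1 ⊕ 0xD = 0xC.
P[3]: D(K, 0xA) = 0xA; 0xA ⊕ 0xD = 0x7.
P[4]: D(K, 0x3) = 0x6; 0x6 ⊕ 0xA = 0xC.
P[5]: D(K, 0xC) = 0x9; 0x9 ⊕ 0x3 = 0xA.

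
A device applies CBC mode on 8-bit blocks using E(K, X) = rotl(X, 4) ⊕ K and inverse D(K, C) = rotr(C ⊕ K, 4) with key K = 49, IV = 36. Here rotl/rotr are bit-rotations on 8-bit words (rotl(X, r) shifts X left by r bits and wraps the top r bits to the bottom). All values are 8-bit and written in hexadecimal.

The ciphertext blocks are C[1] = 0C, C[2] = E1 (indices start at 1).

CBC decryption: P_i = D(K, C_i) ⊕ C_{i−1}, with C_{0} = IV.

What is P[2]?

P[2] = 86

P[2]: D(K, E1) = 8A; 8A ⊕ 0C = 86.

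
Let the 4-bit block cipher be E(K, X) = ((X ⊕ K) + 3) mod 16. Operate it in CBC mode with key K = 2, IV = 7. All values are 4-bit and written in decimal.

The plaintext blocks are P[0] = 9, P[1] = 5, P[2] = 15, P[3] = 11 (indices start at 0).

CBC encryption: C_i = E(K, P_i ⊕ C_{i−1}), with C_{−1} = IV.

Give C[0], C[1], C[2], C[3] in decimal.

C[0] = 15, C[1] = 11, C[2] = 9, C[3] = 3

C[0]: P[0] ⊕ 7 = 14; E(K, 14) = 15.
C[1]: P[1] ⊕ 15 = 10; E(K, 10) = 11.
C[2]: P[2] ⊕ 11 = 4; E(K, 4) = 9.
C[3]: P[3] ⊕ 9 = 2; E(K, 2) = 3.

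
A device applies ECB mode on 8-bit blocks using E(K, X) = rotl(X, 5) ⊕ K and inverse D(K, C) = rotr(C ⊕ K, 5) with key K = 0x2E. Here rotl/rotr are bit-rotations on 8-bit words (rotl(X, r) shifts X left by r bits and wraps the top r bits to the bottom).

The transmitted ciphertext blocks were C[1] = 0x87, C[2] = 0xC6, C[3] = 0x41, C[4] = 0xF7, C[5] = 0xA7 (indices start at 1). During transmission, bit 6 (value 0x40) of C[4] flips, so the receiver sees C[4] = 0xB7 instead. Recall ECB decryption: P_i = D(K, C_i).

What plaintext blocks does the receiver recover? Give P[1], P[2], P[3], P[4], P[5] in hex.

P[1] = 0x4D, P[2] = 0x47, P[3] = 0x7B, P[4] = 0xCC, P[5] = 0x4C

Only C[4] changed, to 0xB7. In ECB, a change in C_i affects only P_i. Decrypting the received ciphertext:
P[1]: D(K, 0x87) = 0x4D.
P[2]: D(K, 0xC6) = 0x47.
P[3]: D(K, 0x41) = 0x7B.
P[4]: D(K, 0xB7) = 0xCC.
P[5]: D(K, 0xA7) = 0x4C.
Blocks that differ from the original plaintext: P[4].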